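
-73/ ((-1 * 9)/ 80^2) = 51911.11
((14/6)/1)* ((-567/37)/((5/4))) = -5292/185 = -28.61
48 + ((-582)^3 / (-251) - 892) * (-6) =-1181468808 / 251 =-4707047.04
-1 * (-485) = 485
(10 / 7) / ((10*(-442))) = -1 / 3094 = -0.00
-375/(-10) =75/2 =37.50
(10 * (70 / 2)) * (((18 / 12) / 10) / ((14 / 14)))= 105 / 2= 52.50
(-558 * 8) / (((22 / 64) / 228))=-32569344 / 11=-2960849.45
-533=-533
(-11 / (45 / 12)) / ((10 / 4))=-88 / 75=-1.17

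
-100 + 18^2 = 224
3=3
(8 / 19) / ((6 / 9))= 12 / 19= 0.63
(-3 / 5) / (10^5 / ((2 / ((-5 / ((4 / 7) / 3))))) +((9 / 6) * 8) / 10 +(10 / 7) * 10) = 21 / 45936958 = 0.00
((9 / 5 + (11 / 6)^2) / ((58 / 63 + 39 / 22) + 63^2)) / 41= 71533 / 2256954470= 0.00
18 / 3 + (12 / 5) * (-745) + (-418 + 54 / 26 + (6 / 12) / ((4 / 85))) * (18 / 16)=-1861983 / 832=-2237.96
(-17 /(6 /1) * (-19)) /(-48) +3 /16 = -269 /288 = -0.93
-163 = -163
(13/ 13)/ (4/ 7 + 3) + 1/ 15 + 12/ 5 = 206/ 75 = 2.75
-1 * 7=-7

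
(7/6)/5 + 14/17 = 539/510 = 1.06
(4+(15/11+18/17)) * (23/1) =27623/187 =147.72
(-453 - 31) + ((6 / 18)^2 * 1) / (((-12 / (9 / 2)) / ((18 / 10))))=-19363 / 40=-484.08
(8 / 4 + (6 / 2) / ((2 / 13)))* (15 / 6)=215 / 4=53.75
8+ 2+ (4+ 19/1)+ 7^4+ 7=2441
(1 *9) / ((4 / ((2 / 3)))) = 3 / 2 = 1.50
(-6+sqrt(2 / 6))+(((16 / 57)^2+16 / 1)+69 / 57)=11.87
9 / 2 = 4.50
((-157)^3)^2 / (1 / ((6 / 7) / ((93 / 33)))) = 988420740875634 / 217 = 4554934289749.47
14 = 14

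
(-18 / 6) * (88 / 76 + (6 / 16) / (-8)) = -4053 / 1216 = -3.33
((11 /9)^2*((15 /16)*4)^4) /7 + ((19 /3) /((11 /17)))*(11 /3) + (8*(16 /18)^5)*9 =1387894537 /11757312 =118.05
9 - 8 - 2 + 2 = 1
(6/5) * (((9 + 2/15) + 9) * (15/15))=544/25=21.76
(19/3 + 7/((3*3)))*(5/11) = 320/99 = 3.23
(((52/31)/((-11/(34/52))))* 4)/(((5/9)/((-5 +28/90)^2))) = -6054856/383625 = -15.78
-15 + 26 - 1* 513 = -502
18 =18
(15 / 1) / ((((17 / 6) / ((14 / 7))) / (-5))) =-900 / 17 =-52.94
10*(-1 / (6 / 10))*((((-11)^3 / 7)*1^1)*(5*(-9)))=-998250 / 7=-142607.14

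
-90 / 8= -45 / 4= -11.25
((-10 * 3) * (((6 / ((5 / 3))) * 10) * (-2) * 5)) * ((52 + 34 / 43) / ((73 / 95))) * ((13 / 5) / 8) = 756931500 / 3139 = 241137.78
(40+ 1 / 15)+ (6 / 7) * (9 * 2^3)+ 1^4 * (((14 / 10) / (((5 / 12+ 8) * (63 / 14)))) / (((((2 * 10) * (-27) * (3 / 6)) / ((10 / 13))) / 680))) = 378598277 / 3722355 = 101.71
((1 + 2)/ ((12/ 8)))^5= 32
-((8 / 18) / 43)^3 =-64 / 57960603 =-0.00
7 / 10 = 0.70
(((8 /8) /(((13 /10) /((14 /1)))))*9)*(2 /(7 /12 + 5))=30240 /871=34.72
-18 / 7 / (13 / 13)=-18 / 7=-2.57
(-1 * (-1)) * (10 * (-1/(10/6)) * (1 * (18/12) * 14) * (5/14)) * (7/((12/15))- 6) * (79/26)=-39105/104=-376.01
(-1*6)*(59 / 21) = -118 / 7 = -16.86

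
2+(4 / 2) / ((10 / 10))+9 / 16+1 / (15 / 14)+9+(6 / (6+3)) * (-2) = 1053 / 80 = 13.16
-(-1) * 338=338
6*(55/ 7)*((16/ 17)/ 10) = 528/ 119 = 4.44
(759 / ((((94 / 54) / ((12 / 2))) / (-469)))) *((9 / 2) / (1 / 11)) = -2854531449 / 47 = -60734711.68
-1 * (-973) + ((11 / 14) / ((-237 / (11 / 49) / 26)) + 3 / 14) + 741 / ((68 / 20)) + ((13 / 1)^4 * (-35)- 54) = -2759742255013 / 2763894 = -998497.86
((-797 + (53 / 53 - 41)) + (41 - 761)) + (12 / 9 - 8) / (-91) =-425041 / 273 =-1556.93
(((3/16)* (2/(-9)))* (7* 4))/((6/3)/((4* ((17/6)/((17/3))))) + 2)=-7/18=-0.39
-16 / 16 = -1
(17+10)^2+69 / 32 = 23397 / 32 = 731.16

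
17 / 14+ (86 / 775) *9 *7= 89027 / 10850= 8.21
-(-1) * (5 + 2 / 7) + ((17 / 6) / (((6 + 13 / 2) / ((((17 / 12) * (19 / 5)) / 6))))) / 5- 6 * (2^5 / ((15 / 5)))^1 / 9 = -1686563 / 945000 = -1.78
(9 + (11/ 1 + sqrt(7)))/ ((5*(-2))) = -2-sqrt(7)/ 10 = -2.26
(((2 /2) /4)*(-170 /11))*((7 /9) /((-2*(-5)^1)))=-119 /396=-0.30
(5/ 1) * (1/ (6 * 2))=5/ 12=0.42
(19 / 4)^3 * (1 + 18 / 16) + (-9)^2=158075 / 512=308.74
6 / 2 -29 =-26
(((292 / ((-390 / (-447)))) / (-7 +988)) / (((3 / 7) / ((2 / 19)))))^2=92754357136 / 13210353506025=0.01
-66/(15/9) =-198/5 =-39.60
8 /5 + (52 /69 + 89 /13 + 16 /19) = 855719 /85215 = 10.04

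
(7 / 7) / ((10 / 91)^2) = 8281 / 100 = 82.81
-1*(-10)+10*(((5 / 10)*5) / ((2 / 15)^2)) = 5665 / 4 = 1416.25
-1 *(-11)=11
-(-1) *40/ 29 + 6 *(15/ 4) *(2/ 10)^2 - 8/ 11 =4951/ 3190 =1.55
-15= -15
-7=-7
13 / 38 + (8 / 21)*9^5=5983723 / 266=22495.20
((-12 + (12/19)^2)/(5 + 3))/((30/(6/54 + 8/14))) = -15007/454860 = -0.03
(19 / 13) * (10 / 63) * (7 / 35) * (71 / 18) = 1349 / 7371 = 0.18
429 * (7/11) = 273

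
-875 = -875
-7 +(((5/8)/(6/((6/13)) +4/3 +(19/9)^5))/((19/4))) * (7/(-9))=-884006123/126253784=-7.00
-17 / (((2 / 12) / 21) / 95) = -203490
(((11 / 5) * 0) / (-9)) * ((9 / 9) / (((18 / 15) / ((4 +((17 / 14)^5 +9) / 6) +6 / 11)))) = 0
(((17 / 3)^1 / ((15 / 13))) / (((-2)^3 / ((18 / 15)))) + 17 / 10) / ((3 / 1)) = 289 / 900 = 0.32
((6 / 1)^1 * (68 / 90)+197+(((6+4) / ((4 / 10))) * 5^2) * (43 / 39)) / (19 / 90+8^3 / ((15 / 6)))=4.34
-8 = -8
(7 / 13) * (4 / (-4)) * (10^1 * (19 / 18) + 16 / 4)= -7.84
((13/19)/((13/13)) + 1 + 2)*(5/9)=350/171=2.05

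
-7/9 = -0.78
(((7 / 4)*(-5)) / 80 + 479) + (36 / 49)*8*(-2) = 1464937 / 3136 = 467.14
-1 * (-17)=17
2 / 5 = 0.40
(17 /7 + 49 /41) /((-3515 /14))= -416 /28823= -0.01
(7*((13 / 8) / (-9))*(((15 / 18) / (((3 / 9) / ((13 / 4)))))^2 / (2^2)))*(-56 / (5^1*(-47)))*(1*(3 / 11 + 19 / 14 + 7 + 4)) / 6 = -149560775 / 14294016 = -10.46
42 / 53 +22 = 1208 / 53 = 22.79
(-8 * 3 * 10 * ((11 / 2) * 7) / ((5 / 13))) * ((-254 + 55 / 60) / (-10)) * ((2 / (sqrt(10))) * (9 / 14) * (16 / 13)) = -2405304 * sqrt(10) / 25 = -304249.56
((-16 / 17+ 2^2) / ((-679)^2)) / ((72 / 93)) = 403 / 47026182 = 0.00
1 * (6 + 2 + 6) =14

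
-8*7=-56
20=20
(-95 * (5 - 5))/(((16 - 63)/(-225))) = 0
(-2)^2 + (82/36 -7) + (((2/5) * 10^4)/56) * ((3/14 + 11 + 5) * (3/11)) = 3057493/9702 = 315.14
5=5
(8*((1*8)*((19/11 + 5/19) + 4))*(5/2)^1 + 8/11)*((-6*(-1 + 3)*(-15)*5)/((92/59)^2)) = 39253670550/110561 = 355040.84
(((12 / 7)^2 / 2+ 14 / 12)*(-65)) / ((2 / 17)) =-856375 / 588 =-1456.42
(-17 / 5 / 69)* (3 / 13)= -0.01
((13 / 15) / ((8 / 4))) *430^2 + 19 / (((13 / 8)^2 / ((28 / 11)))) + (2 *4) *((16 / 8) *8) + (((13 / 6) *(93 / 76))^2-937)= 10222997488817 / 128851008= 79339.68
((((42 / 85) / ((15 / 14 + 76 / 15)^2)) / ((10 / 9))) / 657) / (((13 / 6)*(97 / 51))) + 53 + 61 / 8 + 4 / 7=524152808025103 / 8565087586328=61.20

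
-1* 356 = -356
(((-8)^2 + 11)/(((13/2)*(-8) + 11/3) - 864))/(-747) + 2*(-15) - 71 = -22944246/227171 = -101.00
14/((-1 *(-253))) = 14/253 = 0.06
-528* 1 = -528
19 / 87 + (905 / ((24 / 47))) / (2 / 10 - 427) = -5843207 / 1485264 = -3.93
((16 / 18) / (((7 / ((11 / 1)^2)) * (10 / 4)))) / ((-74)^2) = 484 / 431235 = 0.00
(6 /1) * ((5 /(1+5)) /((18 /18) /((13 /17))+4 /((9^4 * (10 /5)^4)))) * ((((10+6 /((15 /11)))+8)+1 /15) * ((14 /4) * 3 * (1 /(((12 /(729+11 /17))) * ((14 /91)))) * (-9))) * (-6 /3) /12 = 8111225016531 /15169474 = 534707.07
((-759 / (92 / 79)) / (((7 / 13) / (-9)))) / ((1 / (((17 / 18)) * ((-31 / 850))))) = -1050621 / 2800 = -375.22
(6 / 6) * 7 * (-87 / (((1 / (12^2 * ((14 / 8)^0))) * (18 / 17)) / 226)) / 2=-9359112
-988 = -988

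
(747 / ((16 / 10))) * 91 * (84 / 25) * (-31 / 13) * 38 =-64677501 / 5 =-12935500.20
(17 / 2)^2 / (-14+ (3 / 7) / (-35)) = -70805 / 13732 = -5.16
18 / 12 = 3 / 2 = 1.50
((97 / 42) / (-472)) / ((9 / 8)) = -97 / 22302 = -0.00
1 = 1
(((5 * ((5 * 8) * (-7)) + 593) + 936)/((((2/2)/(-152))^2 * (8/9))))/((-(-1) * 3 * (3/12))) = 4470624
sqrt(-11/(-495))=sqrt(5)/15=0.15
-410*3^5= -99630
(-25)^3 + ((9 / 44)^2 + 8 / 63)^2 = -232440092010719 / 14876193024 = -15624.97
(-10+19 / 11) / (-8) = 91 / 88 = 1.03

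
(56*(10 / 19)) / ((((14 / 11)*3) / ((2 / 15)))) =176 / 171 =1.03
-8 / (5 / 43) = -344 / 5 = -68.80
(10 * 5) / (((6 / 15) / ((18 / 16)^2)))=10125 / 64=158.20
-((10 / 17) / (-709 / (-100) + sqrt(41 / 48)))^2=-1150251000000 / 158773935905809 + 26587500000 * sqrt(123) / 158773935905809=-0.01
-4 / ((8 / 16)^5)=-128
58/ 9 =6.44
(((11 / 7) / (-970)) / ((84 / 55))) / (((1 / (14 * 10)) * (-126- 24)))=121 / 122220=0.00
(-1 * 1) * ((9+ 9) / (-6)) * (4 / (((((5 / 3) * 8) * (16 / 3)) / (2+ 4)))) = 81 / 80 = 1.01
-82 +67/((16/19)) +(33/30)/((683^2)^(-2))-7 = 19149854865893/80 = 239373185823.66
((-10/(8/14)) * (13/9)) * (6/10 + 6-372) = 9236.50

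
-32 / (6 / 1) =-16 / 3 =-5.33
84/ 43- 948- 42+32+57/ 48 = -656943/ 688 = -954.86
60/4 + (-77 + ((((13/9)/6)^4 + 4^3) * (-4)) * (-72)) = 1084787252/59049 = 18370.97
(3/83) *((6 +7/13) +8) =567/1079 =0.53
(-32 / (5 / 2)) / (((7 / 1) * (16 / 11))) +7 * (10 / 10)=201 / 35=5.74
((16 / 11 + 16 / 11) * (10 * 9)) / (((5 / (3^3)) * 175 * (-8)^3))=-243 / 15400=-0.02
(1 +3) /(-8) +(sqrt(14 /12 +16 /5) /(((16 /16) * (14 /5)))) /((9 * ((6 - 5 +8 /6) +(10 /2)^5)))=-1 /2 +sqrt(3930) /2364264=-0.50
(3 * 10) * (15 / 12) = 75 / 2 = 37.50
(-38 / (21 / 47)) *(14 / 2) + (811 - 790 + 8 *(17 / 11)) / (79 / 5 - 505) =-48059621 / 80718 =-595.40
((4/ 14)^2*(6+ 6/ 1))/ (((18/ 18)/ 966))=6624/ 7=946.29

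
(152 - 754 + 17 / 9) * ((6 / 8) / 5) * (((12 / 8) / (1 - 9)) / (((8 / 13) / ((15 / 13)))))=16203 / 512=31.65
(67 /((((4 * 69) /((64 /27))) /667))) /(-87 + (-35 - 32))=-15544 /6237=-2.49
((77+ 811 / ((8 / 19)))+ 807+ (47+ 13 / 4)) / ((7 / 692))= 565537 / 2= 282768.50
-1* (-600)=600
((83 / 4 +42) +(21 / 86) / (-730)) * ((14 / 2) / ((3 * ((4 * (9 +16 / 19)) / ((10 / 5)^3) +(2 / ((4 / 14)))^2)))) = 2.72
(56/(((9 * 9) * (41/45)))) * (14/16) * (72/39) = 1960/1599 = 1.23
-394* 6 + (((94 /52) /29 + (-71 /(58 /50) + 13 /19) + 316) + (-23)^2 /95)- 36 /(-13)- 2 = -150575049 /71630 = -2102.12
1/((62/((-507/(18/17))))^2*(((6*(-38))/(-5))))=41270645/31551552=1.31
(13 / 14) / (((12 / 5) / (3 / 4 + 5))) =1495 / 672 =2.22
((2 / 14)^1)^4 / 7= 1 / 16807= 0.00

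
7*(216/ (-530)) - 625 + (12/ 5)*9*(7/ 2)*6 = -174.25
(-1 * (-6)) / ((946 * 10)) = 3 / 4730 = 0.00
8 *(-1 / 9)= -8 / 9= -0.89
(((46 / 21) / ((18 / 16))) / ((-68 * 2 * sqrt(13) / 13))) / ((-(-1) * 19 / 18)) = -92 * sqrt(13) / 6783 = -0.05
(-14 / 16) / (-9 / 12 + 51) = -7 / 402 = -0.02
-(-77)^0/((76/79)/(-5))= 395/76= 5.20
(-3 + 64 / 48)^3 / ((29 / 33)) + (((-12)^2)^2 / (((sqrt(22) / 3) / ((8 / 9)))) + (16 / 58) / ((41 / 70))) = -51335 / 10701 + 27648 * sqrt(22) / 11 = 11784.35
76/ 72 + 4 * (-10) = -701/ 18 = -38.94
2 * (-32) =-64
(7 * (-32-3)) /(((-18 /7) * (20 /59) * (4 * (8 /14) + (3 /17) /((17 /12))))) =40939451 /351072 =116.61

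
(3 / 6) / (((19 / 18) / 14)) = 126 / 19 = 6.63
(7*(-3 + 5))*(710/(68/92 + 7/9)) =1028790/157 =6552.80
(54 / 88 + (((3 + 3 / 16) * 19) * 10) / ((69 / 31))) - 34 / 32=1099613 / 4048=271.64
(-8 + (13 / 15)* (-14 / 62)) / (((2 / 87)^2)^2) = -72777093057 / 2480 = -29345602.04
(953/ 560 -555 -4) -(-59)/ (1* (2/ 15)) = -64287/ 560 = -114.80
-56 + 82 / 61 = -3334 / 61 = -54.66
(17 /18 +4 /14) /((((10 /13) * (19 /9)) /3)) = 1209 /532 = 2.27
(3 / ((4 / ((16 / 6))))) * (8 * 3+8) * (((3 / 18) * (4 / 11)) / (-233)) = -128 / 7689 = -0.02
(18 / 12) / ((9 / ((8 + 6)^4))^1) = 19208 / 3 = 6402.67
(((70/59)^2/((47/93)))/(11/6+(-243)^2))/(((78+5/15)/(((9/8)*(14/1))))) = 738234/77841102067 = 0.00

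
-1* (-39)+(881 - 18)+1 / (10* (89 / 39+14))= 5727739 / 6350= 902.01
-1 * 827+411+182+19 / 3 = -683 / 3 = -227.67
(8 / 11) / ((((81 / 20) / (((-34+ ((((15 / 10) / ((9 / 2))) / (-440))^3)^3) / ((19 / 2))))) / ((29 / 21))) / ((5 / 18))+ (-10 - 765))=-13709898601973313475145142857176 / 14665221665119800478622585417178175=-0.00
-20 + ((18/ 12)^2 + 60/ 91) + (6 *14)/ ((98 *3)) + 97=29191/ 364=80.20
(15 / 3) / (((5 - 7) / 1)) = -5 / 2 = -2.50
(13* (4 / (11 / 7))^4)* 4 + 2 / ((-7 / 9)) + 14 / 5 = 1118791048 / 512435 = 2183.28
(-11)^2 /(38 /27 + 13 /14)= 45738 /883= 51.80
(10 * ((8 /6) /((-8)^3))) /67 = -5 /12864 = -0.00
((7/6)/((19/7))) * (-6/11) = -49/209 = -0.23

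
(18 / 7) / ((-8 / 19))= -171 / 28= -6.11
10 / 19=0.53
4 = 4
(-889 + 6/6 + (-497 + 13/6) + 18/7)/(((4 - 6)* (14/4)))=57971/294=197.18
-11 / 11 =-1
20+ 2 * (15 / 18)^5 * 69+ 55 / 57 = 76.42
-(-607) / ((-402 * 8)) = -0.19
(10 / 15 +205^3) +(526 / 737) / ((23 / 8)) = 438104998151 / 50853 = 8615125.91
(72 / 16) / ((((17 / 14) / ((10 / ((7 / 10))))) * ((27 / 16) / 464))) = 742400 / 51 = 14556.86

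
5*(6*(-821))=-24630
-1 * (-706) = 706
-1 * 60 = -60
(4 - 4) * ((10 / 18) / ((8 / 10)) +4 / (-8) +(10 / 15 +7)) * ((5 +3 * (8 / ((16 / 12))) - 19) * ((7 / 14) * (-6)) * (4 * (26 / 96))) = 0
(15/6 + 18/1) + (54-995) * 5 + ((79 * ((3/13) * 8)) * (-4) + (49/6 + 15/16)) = -3281479/624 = -5258.78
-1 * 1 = -1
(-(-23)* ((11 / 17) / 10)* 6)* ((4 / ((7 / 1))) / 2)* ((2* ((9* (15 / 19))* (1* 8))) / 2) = 327888 / 2261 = 145.02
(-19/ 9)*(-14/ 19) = 14/ 9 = 1.56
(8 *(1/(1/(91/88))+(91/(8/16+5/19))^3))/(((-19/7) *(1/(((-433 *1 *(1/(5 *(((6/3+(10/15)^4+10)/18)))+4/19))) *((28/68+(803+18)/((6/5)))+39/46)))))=170392969475014121089765/227207094774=749945637236.82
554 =554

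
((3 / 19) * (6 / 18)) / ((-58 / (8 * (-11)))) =44 / 551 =0.08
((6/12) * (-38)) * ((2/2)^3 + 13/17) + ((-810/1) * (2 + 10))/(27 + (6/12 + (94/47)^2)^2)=-28470/119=-239.24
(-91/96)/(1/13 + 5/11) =-13013/7296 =-1.78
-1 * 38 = -38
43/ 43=1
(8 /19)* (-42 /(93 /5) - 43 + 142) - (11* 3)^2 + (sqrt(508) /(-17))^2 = -178137769 /170221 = -1046.51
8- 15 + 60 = 53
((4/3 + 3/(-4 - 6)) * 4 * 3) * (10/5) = 124/5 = 24.80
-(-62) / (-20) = -31 / 10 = -3.10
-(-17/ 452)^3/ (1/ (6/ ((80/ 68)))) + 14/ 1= 12928607683/ 923454080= 14.00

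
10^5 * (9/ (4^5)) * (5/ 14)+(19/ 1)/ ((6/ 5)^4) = 11723125/ 36288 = 323.06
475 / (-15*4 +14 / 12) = -2850 / 353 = -8.07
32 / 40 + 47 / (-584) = 2101 / 2920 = 0.72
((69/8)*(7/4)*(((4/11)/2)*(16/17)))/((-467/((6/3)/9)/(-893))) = 1.10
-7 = -7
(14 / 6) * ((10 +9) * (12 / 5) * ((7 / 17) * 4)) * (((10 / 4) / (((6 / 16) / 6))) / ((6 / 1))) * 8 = 476672 / 51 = 9346.51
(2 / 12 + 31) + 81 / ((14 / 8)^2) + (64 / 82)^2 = 58.22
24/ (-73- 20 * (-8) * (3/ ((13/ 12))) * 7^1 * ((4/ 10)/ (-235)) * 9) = -0.20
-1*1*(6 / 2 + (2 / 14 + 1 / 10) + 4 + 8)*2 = -1067 / 35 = -30.49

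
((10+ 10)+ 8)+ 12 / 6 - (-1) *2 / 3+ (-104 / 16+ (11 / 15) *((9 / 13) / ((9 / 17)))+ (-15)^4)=19753549 / 390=50650.13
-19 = -19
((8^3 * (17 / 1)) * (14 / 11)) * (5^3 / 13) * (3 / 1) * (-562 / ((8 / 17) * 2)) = -190812755.24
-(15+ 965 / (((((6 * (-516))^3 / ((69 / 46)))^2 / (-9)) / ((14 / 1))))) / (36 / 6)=-326168448580890125725 / 130467379432356052992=-2.50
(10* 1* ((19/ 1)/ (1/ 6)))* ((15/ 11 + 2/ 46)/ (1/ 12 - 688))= -974016/ 417703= -2.33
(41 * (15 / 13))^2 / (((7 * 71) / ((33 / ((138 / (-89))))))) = -370282275 / 3863678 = -95.84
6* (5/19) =30/19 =1.58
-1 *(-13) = 13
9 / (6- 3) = 3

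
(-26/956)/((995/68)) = -442/237805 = -0.00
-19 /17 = -1.12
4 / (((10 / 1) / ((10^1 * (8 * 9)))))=288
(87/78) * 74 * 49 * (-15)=-788655/13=-60665.77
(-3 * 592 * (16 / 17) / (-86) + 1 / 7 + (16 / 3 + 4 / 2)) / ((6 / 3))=413135 / 30702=13.46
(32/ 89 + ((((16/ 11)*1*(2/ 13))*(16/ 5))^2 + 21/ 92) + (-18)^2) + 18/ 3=1385957359997/ 4185910300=331.10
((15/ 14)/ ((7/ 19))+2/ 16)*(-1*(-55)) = 65395/ 392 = 166.82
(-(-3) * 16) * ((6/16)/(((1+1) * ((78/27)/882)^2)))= 141776649/169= 838915.08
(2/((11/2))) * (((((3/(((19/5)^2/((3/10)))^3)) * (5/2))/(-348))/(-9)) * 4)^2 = 3515625/1310424084241987546304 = 0.00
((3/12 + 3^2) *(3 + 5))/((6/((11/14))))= 407/42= 9.69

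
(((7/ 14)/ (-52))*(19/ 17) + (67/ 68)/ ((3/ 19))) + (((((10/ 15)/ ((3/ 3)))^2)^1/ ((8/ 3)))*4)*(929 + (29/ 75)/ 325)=6221229763/ 9945000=625.56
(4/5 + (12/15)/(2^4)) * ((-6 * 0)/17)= 0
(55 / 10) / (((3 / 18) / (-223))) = -7359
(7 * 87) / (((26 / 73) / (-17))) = -755769 / 26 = -29068.04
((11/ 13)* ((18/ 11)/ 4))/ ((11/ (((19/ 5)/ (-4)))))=-171/ 5720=-0.03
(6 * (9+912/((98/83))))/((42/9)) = 344601/343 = 1004.67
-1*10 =-10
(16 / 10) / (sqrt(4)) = 0.80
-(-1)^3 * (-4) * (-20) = 80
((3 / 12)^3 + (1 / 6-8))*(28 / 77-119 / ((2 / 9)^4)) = 12891015785 / 33792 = 381481.29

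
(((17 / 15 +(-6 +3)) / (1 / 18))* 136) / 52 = -5712 / 65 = -87.88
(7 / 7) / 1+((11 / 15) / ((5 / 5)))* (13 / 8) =263 / 120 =2.19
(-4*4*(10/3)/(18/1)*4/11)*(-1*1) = 320/297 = 1.08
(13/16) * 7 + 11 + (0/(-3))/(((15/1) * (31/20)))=267/16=16.69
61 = 61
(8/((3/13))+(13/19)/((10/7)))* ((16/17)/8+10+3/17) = 701155/1938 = 361.79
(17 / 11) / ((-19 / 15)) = -255 / 209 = -1.22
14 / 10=7 / 5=1.40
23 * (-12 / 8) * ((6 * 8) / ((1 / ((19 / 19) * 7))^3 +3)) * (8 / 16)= -142002 / 515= -275.73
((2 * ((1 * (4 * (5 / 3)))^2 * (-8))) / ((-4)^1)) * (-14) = -22400 / 9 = -2488.89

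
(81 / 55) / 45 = 9 / 275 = 0.03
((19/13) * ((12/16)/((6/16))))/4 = 19/26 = 0.73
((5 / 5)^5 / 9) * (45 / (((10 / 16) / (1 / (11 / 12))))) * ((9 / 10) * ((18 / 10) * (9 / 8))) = 4374 / 275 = 15.91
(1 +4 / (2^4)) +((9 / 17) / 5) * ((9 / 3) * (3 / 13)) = 5849 / 4420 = 1.32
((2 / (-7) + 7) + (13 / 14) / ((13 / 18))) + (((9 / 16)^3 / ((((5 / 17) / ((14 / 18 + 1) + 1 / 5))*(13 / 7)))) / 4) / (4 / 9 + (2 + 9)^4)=5613326684039 / 701664870400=8.00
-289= -289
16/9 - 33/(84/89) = -8363/252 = -33.19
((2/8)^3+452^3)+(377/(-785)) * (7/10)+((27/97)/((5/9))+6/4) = 2250125190438389/24366400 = 92345409.68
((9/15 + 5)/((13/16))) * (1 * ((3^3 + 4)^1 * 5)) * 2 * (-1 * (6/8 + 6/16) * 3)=-93744/13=-7211.08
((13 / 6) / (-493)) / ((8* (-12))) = 0.00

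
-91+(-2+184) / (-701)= -63973 / 701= -91.26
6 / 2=3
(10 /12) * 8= 20 /3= 6.67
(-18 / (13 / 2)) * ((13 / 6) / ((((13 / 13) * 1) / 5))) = -30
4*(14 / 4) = 14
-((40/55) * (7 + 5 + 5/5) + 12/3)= -148/11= -13.45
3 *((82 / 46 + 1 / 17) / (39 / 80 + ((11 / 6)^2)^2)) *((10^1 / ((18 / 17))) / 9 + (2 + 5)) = 28166400 / 7464581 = 3.77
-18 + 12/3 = -14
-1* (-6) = 6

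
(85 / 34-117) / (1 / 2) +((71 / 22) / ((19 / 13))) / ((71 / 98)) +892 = 139204 / 209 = 666.05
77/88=7/8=0.88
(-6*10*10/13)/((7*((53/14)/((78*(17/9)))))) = -13600/53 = -256.60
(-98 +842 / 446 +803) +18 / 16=1263095 / 1784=708.01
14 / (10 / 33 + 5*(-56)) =-231 / 4615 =-0.05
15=15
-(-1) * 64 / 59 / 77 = 64 / 4543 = 0.01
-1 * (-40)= 40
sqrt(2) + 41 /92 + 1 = sqrt(2) + 133 /92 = 2.86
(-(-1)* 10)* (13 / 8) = 65 / 4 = 16.25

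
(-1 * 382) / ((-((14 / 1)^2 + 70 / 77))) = 2101 / 1083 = 1.94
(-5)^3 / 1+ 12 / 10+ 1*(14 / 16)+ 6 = -4677 / 40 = -116.92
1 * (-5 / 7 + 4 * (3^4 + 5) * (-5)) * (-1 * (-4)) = -48180 / 7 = -6882.86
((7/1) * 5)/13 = 35/13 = 2.69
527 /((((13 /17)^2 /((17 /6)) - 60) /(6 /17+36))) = -15687209 /48961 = -320.40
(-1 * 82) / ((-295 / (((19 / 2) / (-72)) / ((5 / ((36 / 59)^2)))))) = -14022 / 5134475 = -0.00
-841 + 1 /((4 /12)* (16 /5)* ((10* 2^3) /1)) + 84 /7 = -212221 /256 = -828.99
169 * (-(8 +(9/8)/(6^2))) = -43433/32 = -1357.28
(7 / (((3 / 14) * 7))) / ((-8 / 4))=-7 / 3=-2.33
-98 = -98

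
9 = 9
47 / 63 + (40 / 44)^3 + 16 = 1467205 / 83853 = 17.50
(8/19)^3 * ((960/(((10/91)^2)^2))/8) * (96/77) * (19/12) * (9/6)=90283834368/496375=181886.34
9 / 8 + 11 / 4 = 31 / 8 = 3.88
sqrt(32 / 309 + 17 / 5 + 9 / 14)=sqrt(1939929810) / 21630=2.04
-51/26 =-1.96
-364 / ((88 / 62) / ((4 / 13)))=-868 / 11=-78.91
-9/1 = -9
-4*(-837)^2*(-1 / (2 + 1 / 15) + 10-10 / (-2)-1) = -37875924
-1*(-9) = 9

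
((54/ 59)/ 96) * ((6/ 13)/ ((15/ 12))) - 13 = -99683/ 7670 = -13.00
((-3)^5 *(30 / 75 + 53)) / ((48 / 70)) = -18923.62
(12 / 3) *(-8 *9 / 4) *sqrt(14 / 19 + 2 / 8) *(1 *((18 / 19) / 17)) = -3240 *sqrt(57) / 6137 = -3.99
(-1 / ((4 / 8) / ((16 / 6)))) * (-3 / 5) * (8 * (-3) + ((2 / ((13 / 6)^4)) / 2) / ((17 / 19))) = -186052224 / 2427685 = -76.64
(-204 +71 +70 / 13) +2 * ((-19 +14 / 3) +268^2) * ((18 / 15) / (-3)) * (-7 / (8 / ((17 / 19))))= 332323033 / 7410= 44847.91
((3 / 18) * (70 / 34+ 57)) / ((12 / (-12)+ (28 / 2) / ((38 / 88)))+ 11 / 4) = 38152 / 132447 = 0.29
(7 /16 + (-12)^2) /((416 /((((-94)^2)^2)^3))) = 2148148139718241314519608 /13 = 165242164593710870347662.20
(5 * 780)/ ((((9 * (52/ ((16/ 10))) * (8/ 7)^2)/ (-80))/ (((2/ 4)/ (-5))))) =81.67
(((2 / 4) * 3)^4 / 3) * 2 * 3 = 81 / 8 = 10.12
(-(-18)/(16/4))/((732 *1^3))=3/488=0.01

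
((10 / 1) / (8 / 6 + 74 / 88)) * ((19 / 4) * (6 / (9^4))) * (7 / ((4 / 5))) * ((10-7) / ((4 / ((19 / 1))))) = 99275 / 39852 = 2.49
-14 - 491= -505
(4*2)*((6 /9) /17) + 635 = 32401 /51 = 635.31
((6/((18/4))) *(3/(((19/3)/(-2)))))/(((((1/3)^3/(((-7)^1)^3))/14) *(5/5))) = 3111696/19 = 163773.47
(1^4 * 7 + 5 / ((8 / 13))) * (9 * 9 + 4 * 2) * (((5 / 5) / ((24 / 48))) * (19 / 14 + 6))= 1109207 / 56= 19807.27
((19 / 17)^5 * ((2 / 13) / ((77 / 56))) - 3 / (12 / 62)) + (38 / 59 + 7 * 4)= 319589218513 / 23958667018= 13.34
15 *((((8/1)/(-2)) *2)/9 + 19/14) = 295/42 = 7.02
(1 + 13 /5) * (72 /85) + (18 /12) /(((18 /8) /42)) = 13196 /425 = 31.05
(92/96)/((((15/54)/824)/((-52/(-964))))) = 184782/1205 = 153.35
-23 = -23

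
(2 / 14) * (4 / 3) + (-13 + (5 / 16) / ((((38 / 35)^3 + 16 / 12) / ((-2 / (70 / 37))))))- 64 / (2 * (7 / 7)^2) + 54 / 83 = -415113220589 / 9373603008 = -44.29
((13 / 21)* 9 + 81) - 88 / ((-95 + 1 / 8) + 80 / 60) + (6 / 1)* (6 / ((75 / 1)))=87.99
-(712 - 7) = -705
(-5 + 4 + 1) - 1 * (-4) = 4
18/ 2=9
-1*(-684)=684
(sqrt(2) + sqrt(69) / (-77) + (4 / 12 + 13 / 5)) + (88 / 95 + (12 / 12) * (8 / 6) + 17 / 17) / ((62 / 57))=-sqrt(69) / 77 + sqrt(2) + 1103 / 186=7.24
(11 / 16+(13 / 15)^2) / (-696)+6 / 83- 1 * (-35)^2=-254742276257 / 207964800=-1224.93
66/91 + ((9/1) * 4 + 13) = 4525/91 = 49.73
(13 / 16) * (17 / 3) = 221 / 48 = 4.60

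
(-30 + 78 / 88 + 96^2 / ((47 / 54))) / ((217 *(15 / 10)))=7279003 / 224378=32.44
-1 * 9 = -9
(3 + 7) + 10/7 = 80/7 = 11.43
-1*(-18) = 18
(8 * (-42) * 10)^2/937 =11289600/937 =12048.67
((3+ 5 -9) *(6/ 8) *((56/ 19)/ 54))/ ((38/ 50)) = -175/ 3249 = -0.05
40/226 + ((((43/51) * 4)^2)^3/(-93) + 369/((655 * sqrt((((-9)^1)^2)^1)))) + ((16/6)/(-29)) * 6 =-56672542367494266859/3512543784570967455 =-16.13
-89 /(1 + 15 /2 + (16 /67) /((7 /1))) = -83482 /8005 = -10.43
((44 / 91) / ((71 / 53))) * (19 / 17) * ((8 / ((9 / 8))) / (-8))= -354464 / 988533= -0.36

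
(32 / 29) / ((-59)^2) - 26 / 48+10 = 22916191 / 2422776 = 9.46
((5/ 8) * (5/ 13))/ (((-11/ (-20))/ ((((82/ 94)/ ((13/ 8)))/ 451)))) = 500/ 961103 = 0.00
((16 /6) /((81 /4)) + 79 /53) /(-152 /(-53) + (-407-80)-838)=-20893 /17027739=-0.00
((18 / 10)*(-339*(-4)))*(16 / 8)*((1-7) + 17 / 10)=-524772 / 25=-20990.88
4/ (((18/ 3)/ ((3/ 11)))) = 2/ 11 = 0.18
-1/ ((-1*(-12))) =-0.08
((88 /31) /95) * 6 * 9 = 4752 /2945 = 1.61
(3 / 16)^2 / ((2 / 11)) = 99 / 512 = 0.19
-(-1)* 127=127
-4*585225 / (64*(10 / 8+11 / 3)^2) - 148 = -5782213 / 3481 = -1661.08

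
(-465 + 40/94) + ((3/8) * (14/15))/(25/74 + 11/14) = -126994489/273540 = -464.26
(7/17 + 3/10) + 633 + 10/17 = 6343/10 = 634.30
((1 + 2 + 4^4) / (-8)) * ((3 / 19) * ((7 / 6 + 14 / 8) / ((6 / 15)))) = -45325 / 1216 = -37.27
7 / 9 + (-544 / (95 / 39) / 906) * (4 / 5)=374779 / 645525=0.58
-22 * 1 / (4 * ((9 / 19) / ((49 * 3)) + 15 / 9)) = -2793 / 848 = -3.29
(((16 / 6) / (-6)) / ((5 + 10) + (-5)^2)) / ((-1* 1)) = 0.01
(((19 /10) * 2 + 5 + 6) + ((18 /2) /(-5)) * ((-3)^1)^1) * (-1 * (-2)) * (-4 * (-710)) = 114736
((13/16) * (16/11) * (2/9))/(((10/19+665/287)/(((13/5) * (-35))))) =-1843114/219285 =-8.41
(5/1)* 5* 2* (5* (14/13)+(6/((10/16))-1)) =9090/13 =699.23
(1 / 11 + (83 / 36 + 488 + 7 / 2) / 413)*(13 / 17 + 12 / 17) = 5260375 / 2780316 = 1.89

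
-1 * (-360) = 360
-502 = -502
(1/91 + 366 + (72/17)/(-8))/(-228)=-1.60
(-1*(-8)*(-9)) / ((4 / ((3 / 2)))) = -27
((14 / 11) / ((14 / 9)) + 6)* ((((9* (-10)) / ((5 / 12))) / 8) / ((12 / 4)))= -675 / 11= -61.36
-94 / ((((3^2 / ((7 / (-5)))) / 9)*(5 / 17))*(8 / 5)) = 5593 / 20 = 279.65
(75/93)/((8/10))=125/124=1.01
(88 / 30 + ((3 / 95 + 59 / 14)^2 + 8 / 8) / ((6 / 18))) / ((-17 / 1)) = -318483901 / 90213900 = -3.53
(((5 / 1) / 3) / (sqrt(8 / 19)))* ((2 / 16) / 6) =5* sqrt(38) / 576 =0.05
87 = 87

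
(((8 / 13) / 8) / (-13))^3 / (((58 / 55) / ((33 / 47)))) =-1815 / 13157881334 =-0.00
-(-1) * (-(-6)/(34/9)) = 27/17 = 1.59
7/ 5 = 1.40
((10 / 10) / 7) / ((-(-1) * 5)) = 1 / 35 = 0.03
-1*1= -1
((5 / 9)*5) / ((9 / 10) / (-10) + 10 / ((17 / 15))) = 42500 / 133623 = 0.32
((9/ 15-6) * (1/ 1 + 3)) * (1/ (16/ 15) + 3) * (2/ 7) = -243/ 10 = -24.30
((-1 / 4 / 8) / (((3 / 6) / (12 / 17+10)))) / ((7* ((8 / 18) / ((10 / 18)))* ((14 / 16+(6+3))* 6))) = -65 / 32232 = -0.00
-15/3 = -5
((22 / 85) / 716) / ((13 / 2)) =11 / 197795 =0.00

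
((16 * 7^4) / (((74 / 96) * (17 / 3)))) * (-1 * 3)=-16595712 / 629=-26384.28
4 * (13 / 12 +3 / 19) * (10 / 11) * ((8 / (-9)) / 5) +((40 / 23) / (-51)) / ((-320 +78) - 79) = -189412856 / 236086191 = -0.80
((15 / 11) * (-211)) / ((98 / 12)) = -18990 / 539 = -35.23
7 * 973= 6811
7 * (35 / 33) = 245 / 33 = 7.42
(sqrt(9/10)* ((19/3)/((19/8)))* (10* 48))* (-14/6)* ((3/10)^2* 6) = -12096* sqrt(10)/25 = -1530.04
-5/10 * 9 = -9/2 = -4.50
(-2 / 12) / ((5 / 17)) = -17 / 30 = -0.57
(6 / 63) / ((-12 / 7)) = -1 / 18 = -0.06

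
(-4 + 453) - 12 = 437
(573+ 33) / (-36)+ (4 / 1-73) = -515 / 6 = -85.83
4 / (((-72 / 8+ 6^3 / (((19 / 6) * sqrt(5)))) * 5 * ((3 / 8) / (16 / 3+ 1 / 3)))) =196384 / 1533411+ 165376 * sqrt(5) / 851895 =0.56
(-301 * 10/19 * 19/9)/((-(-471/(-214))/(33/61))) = 7085540/86193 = 82.21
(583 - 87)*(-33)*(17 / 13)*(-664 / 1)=184761984 / 13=14212460.31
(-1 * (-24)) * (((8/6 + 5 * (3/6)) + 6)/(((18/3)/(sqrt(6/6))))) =118/3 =39.33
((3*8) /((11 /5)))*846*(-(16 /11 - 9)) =8426160 /121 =69637.69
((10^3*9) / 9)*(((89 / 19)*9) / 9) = 89000 / 19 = 4684.21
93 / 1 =93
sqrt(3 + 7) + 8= 11.16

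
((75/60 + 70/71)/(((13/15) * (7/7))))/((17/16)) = 38100/15691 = 2.43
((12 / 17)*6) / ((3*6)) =0.24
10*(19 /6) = 31.67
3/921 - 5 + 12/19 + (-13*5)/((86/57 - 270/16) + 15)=173.12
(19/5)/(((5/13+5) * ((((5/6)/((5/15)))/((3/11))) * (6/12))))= 1482/9625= 0.15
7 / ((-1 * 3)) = -7 / 3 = -2.33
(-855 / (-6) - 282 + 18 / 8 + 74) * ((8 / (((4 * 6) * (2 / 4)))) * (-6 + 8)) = -253 / 3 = -84.33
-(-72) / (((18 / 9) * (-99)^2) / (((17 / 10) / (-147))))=-34 / 800415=-0.00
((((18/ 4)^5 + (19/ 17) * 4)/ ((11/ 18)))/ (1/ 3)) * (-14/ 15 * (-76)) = 240899841/ 374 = 644117.22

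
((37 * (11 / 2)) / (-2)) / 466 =-407 / 1864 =-0.22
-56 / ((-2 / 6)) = 168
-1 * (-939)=939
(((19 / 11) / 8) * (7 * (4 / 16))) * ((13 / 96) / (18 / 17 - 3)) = -29393 / 1115136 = -0.03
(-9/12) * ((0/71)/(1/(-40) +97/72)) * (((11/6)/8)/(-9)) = 0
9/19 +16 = 313/19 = 16.47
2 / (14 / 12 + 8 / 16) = 6 / 5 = 1.20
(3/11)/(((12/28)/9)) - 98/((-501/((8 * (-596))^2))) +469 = 24509678494/5511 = 4447410.36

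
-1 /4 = -0.25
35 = 35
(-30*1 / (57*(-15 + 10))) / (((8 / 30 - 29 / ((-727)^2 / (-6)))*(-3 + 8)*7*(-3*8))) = -528529 / 1126098232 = -0.00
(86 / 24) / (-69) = -43 / 828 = -0.05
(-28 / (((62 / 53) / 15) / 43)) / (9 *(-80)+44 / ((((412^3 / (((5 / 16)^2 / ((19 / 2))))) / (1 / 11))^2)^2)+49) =44420281265940691014564942988823819711944880312811520 / 1930642659923592874472858561838994282847877000052203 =23.01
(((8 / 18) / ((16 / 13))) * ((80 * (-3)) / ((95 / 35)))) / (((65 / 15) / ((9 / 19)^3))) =-102060 / 130321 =-0.78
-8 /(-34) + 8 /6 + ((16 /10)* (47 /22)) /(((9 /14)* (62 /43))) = 5.26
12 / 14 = 6 / 7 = 0.86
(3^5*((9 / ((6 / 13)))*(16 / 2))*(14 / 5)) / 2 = 265356 / 5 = 53071.20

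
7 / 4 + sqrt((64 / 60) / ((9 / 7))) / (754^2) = sqrt(105) / 6395805 + 7 / 4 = 1.75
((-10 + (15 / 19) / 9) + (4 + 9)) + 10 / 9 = 4.20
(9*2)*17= 306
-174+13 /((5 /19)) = -623 /5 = -124.60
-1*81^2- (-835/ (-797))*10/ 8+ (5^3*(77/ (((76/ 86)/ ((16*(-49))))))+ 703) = -517572842101/ 60572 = -8544754.05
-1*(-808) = 808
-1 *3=-3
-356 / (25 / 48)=-17088 / 25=-683.52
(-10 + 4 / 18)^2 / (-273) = -7744 / 22113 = -0.35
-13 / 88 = -0.15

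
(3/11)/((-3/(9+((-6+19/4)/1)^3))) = -41/64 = -0.64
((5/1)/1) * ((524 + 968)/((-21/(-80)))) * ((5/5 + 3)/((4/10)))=5968000/21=284190.48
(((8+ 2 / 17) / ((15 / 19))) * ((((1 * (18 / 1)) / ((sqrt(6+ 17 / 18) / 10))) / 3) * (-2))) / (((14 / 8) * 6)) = -41952 * sqrt(10) / 2975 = -44.59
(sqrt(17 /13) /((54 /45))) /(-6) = -0.16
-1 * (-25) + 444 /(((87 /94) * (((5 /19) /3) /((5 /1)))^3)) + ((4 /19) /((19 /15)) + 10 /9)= 8370742372859 /94221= 88841578.55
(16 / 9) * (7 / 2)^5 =16807 / 18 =933.72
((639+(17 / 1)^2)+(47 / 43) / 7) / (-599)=-279375 / 180299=-1.55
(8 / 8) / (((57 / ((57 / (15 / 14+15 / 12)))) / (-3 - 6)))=-3.88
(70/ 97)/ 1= 70/ 97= 0.72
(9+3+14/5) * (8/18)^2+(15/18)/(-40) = 18809/6480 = 2.90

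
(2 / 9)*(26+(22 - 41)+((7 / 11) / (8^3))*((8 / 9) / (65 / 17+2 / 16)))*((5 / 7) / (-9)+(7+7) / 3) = 122917769 / 17224812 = 7.14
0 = 0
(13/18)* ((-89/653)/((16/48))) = -1157/3918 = -0.30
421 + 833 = 1254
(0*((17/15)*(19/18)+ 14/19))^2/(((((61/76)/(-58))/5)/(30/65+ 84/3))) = 0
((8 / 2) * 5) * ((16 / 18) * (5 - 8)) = -53.33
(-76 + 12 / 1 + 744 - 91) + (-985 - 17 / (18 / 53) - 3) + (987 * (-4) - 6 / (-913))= -72261103 / 16434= -4397.05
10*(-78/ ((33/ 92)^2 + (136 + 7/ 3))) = -19805760/ 3515827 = -5.63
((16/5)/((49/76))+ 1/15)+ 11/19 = 78328/13965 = 5.61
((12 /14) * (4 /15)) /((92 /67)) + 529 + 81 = 491184 /805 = 610.17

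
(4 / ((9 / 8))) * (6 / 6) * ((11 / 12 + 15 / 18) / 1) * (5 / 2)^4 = 4375 / 18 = 243.06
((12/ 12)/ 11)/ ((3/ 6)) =2/ 11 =0.18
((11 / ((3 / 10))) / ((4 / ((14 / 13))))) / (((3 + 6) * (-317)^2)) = 385 / 35271639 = 0.00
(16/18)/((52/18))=4/13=0.31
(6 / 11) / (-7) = -6 / 77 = -0.08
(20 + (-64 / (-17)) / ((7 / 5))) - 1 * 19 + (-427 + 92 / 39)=-1953638 / 4641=-420.95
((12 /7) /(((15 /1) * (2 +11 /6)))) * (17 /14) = 204 /5635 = 0.04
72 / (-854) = -36 / 427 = -0.08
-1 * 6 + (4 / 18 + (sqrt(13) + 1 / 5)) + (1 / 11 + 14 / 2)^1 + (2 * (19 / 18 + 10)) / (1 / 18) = sqrt(13) + 197759 / 495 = 403.12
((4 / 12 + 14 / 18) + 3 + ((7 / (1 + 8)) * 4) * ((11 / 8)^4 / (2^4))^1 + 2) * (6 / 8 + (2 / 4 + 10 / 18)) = 65234455 / 5308416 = 12.29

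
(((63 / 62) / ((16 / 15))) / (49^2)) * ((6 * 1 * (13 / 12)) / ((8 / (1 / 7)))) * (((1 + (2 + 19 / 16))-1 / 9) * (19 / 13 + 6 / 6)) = 8805 / 19054336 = 0.00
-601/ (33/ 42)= -8414/ 11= -764.91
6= 6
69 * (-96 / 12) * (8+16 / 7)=-39744 / 7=-5677.71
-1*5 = -5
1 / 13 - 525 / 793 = -464 / 793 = -0.59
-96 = -96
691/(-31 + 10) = -691/21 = -32.90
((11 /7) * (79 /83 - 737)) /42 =-112002 /4067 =-27.54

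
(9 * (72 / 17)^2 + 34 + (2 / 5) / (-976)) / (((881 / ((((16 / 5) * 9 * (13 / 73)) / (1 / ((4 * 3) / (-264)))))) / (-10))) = 32248895094 / 62357563235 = 0.52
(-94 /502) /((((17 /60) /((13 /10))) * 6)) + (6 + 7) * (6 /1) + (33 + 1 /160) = 75688427 /682720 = 110.86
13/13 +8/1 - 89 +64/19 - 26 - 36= -2634/19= -138.63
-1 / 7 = -0.14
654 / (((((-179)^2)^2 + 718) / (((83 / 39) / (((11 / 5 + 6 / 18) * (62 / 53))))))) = 7192365 / 15721756674286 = 0.00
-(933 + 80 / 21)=-19673 / 21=-936.81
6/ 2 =3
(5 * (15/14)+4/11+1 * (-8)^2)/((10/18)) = 96633/770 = 125.50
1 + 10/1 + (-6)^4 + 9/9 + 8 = 1316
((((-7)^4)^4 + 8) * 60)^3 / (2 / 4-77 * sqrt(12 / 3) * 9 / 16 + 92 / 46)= -63423420279530051586952059566286510835538112000 / 673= -94239851826939155404089240000000000000000000.00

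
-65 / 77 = -0.84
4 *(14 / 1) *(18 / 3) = 336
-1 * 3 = -3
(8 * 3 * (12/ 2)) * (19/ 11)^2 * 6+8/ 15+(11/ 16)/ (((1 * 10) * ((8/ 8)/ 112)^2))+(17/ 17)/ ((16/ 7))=99929249/ 29040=3441.09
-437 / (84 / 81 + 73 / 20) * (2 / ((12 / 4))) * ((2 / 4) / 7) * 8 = -629280 / 17717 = -35.52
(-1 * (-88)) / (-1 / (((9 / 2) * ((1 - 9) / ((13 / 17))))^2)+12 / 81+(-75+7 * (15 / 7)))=-32959872 / 22417321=-1.47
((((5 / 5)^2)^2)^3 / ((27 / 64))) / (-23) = -64 / 621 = -0.10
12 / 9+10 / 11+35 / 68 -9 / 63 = 2.61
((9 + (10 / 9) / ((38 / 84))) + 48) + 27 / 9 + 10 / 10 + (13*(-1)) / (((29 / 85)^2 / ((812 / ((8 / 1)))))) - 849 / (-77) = -2866697459 / 254562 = -11261.29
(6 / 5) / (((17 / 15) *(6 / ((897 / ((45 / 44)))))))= 154.78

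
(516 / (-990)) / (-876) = 43 / 72270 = 0.00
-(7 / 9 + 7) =-70 / 9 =-7.78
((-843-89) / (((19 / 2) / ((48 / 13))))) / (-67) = 89472 / 16549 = 5.41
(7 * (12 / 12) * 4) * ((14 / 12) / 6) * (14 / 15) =686 / 135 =5.08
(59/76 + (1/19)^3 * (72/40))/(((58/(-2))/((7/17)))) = -745717/67629740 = -0.01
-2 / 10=-1 / 5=-0.20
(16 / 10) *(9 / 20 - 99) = -3942 / 25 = -157.68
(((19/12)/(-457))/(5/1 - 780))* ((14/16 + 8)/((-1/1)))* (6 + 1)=-9443/34000800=-0.00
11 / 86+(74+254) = 28219 / 86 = 328.13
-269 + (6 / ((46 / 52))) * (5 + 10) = -3847 / 23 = -167.26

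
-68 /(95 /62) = -4216 /95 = -44.38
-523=-523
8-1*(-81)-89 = 0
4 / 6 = 2 / 3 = 0.67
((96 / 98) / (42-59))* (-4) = 192 / 833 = 0.23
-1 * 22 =-22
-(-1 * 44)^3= 85184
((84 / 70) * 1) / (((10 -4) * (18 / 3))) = 1 / 30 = 0.03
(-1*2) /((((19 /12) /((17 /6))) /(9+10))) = -68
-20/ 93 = -0.22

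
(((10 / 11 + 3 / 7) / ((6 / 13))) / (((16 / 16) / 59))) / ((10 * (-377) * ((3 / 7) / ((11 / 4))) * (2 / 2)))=-6077 / 20880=-0.29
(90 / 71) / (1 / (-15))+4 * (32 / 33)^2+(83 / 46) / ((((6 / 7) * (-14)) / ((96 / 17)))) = -486789502 / 30231729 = -16.10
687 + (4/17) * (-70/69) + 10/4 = 1617007/2346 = 689.26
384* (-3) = -1152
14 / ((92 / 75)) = 525 / 46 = 11.41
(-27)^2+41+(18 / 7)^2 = 776.61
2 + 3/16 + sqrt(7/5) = sqrt(35)/5 + 35/16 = 3.37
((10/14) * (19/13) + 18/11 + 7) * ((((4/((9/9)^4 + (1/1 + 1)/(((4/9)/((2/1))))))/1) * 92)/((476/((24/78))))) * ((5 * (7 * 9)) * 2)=1887840/13013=145.07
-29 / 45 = -0.64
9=9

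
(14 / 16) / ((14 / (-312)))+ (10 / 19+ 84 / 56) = -332 / 19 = -17.47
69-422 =-353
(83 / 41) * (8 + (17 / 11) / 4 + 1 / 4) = 7885 / 451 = 17.48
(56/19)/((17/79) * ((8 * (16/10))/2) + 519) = 22120/3905431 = 0.01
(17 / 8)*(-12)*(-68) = 1734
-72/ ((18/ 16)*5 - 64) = 576/ 467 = 1.23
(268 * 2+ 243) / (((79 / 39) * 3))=10127 / 79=128.19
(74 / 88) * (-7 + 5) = -37 / 22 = -1.68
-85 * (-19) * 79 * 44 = 5613740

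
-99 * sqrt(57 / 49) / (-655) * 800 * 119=15519.23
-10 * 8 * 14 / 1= -1120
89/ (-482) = -89/ 482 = -0.18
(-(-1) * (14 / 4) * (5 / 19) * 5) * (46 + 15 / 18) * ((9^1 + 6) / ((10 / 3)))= 147525 / 152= 970.56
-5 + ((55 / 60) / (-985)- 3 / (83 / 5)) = -5083513 / 981060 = -5.18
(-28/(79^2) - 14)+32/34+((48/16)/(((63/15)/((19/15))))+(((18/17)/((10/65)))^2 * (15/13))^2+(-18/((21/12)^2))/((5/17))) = 1132093333252682/383122102335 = 2954.92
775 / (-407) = -775 / 407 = -1.90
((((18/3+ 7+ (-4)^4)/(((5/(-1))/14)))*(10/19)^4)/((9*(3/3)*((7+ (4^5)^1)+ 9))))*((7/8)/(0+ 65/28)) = -461335/198218241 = -0.00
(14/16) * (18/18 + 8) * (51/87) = 1071/232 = 4.62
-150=-150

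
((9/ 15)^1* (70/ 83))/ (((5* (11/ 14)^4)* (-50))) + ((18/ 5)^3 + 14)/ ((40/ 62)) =142803804403/ 1519003750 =94.01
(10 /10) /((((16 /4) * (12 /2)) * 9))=1 /216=0.00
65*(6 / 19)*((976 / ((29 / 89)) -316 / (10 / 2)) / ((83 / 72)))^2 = 73089706915510272 / 550396655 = 132794605.95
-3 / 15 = -1 / 5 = -0.20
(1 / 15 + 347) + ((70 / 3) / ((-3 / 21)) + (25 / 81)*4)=74912 / 405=184.97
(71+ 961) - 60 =972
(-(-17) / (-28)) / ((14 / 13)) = -221 / 392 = -0.56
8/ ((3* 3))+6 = 62/ 9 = 6.89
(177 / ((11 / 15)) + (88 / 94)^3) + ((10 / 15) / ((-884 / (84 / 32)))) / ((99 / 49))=242.18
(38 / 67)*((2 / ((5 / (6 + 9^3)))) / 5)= 11172 / 335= 33.35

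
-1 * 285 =-285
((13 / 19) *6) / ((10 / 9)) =351 / 95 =3.69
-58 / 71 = -0.82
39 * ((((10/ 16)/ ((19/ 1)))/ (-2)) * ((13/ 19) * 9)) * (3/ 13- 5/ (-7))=-3.73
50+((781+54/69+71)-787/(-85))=1783041/1955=912.04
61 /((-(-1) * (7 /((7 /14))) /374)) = 1629.57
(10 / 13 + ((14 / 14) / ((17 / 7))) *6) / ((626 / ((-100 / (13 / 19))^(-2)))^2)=393263 / 21704610683300000000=0.00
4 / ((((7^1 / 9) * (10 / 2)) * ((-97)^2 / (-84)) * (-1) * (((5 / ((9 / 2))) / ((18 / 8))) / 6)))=26244 / 235225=0.11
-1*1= -1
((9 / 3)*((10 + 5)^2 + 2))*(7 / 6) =1589 / 2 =794.50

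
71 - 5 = 66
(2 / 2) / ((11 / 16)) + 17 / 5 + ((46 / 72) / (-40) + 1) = 92483 / 15840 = 5.84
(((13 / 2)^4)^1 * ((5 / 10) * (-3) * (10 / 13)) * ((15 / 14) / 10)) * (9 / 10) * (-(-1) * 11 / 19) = -1957527 / 17024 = -114.99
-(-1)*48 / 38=24 / 19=1.26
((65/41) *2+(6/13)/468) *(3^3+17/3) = 6461189/62361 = 103.61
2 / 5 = 0.40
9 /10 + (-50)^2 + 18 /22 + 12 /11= 275309 /110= 2502.81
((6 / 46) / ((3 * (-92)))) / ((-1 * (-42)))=-1 / 88872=-0.00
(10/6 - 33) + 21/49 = -649/21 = -30.90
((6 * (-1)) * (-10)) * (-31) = -1860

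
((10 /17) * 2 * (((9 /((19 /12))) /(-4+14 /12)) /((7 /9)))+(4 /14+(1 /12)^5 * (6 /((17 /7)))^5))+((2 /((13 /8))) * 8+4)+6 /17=11.45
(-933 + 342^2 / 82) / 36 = 6743 / 492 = 13.71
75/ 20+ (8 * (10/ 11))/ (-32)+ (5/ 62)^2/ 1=74615/ 21142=3.53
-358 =-358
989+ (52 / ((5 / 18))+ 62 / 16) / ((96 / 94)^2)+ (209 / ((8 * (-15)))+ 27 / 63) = 151072057 / 129024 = 1170.88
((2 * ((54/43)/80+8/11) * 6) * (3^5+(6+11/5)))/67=33.43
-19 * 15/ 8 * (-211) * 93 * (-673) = -3763789515/ 8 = -470473689.38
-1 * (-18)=18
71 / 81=0.88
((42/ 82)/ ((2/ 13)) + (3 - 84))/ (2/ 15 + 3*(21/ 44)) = -2101770/ 42353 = -49.63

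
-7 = -7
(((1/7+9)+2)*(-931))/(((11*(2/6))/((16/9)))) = -55328/11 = -5029.82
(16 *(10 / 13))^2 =25600 / 169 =151.48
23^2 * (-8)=-4232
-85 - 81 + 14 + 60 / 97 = -14684 / 97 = -151.38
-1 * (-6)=6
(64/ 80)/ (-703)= -0.00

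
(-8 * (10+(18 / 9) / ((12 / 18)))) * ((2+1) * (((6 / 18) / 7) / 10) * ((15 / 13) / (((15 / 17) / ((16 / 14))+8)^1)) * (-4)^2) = -26112 / 8351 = -3.13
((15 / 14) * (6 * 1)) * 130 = 835.71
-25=-25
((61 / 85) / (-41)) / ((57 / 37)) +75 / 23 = 14846464 / 4568835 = 3.25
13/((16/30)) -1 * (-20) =355/8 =44.38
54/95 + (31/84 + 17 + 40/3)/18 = 326653/143640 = 2.27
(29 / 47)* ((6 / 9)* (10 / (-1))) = -580 / 141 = -4.11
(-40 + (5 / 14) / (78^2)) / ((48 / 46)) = -78361805 / 2044224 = -38.33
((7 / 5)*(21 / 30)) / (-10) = -49 / 500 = -0.10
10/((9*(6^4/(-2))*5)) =-0.00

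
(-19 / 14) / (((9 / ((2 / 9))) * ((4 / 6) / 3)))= -19 / 126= -0.15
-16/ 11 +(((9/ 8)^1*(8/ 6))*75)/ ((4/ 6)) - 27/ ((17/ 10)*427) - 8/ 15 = 798769117/ 4790940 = 166.72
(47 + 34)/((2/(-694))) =-28107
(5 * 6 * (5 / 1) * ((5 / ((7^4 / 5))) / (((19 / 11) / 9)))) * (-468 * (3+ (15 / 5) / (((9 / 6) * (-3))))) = -57915000 / 6517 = -8886.76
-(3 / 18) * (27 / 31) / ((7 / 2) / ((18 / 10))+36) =-81 / 21173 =-0.00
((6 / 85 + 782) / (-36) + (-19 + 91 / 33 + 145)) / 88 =450343 / 370260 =1.22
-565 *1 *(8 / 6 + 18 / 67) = -181930 / 201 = -905.12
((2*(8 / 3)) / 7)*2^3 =6.10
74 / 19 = 3.89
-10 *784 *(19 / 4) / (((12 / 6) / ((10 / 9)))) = -186200 / 9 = -20688.89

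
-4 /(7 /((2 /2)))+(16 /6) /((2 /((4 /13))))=-44 /273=-0.16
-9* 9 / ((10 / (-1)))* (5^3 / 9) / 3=75 / 2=37.50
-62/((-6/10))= 310/3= 103.33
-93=-93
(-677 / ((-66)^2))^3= -310288733 / 82653950016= -0.00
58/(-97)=-0.60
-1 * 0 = 0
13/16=0.81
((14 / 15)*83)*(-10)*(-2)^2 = -9296 / 3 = -3098.67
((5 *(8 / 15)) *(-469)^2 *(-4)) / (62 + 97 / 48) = -16088576 / 439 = -36648.24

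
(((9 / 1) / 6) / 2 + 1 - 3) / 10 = -1 / 8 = -0.12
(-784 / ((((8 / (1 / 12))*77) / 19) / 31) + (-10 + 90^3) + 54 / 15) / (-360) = -240547273 / 118800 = -2024.81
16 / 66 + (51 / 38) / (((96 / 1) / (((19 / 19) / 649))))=574003 / 2367552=0.24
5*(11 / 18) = 55 / 18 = 3.06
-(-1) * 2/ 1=2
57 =57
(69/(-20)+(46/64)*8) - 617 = -6147/10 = -614.70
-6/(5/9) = -54/5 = -10.80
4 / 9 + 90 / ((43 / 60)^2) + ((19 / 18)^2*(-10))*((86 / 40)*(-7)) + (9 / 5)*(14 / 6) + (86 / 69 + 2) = 48336868111 / 137787480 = 350.81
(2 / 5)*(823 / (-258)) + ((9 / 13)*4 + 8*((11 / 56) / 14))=1319293 / 821730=1.61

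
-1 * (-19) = 19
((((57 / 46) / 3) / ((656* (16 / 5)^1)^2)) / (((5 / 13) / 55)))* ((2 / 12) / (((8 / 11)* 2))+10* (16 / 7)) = 1048558225 / 3405451886592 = 0.00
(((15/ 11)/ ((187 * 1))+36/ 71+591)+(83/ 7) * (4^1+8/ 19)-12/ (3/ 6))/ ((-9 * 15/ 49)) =-9365829326/ 41623395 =-225.01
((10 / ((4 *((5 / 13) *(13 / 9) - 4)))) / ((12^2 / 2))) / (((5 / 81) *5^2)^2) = -6561 / 1550000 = -0.00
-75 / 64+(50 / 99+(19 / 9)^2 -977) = -55496329 / 57024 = -973.21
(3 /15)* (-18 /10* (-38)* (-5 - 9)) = -4788 /25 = -191.52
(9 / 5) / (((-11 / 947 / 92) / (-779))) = 610826364 / 55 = 11105933.89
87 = 87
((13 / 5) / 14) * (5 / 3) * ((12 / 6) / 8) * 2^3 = 13 / 21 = 0.62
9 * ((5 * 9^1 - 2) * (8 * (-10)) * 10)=-309600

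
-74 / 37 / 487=-2 / 487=-0.00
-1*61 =-61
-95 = -95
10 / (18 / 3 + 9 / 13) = 130 / 87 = 1.49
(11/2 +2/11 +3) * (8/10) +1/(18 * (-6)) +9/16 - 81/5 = -206743/23760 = -8.70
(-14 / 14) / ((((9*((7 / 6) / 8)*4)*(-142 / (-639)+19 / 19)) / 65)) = -10.13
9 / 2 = 4.50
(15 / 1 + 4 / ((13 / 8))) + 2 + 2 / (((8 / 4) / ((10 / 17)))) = 4431 / 221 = 20.05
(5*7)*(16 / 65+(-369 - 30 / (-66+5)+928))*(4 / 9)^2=82856144 / 21411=3869.79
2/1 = 2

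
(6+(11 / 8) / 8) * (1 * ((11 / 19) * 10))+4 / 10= 109841 / 3040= 36.13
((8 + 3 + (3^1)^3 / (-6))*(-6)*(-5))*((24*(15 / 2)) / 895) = 7020 / 179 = 39.22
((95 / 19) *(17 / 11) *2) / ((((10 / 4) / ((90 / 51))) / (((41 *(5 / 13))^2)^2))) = 211932075000 / 314171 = 674575.55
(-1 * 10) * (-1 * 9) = 90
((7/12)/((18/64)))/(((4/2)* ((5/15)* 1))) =28/9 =3.11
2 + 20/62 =72/31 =2.32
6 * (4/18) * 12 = 16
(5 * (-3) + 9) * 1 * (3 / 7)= -18 / 7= -2.57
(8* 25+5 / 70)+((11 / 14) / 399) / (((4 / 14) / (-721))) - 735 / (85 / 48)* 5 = -51013369 / 27132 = -1880.19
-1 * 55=-55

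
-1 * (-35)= 35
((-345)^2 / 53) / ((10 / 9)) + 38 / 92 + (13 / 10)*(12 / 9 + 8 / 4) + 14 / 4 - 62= 14389751 / 7314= 1967.43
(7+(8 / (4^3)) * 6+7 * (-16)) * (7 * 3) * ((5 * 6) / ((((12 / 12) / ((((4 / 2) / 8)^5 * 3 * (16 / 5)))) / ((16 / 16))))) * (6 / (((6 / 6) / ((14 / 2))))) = -1655073 / 64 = -25860.52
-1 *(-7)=7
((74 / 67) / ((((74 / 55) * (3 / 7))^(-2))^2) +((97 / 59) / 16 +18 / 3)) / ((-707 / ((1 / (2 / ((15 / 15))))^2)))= -8650059645289411 / 3929787981944440000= -0.00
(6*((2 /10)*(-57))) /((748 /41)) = -7011 /1870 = -3.75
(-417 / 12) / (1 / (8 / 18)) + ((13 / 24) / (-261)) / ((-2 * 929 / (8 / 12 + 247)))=-15.44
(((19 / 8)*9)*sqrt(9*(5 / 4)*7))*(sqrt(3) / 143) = 513*sqrt(105) / 2288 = 2.30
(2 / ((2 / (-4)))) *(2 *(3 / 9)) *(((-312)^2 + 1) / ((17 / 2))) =-1557520 / 51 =-30539.61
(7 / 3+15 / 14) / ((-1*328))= -0.01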